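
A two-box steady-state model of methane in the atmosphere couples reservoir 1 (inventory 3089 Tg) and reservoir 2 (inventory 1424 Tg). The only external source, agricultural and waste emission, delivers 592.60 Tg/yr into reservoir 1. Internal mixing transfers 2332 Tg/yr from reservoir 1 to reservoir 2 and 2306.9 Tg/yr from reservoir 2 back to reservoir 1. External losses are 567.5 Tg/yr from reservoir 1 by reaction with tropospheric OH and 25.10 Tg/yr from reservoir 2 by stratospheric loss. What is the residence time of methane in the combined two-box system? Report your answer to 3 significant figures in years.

7.62 yr

Residence time in the combined system uses the total inventory and the total *external* removal — internal exchanges between the two boxes cancel.
M_total = 3089 + 1424 = 4513.0 Tg.
ΣF_external_out = 567.5 + 25.10 = 592.60 Tg/yr.
τ = M_total / ΣF_ext = 4513.0 / 592.60 = 7.616 yr.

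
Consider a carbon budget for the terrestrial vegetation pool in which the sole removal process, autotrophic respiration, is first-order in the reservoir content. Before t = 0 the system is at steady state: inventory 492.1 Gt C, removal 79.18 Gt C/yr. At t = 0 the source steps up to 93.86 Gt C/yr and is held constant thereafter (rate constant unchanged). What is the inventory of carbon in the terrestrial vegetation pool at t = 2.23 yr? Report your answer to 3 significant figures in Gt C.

The sink rate constant is k = F₀/M₀ = 79.18/492.1 = 0.1609 yr⁻¹.
Solving dM/dt = F₁ − kM with M(0) = M₀ gives M(t) = F₁/k + (M₀ − F₁/k)·e^(−kt).
F₁/k = 93.86/0.1609 = 583.34 Gt C; kt = 0.1609 × 2.23 = 0.3588, e^(−kt) = 0.6985.
M(2.23) = 583.34 + (492.1 − 583.34) × 0.6985 = 583.34 − 63.73 = 519.61 Gt C.

520 Gt C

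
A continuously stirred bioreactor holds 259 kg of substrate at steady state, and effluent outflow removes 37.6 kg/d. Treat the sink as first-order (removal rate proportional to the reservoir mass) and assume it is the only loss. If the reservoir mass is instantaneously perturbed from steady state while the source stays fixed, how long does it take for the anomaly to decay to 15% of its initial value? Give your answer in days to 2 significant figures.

For a linear reservoir the anomaly decays as exp(−t/τ) with τ = M/F = 259/37.6 = 6.888 d.
exp(−t/τ) = 0.15 ⇒ t = −τ ln(0.15) = 6.888 × 1.897 = 13.07 d.

13 d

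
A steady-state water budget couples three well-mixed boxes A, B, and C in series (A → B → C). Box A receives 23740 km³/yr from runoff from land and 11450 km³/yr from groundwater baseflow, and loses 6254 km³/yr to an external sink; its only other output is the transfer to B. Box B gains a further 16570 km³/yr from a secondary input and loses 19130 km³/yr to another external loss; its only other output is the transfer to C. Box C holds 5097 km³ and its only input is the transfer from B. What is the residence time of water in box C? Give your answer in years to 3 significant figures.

0.193 yr

Box A: F(A→B) = (23740 + 11450) − 6254 = 28936 km³/yr.
Box B: F(B→C) = (28936 + 16570) − 19130 = 26376 km³/yr.
Box C throughput = its input = 26376 km³/yr; τ = 5097 / 26376 = 0.1932 yr.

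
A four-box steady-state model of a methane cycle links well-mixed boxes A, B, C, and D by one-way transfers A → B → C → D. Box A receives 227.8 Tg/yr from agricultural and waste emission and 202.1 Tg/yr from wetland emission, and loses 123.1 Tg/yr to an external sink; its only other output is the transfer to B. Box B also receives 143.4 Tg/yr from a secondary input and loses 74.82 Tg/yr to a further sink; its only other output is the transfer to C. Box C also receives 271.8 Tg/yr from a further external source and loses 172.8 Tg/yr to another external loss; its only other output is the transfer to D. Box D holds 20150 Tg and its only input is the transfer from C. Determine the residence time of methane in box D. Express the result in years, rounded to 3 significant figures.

Box A: F(A→B) = (227.8 + 202.1) − 123.1 = 306.80 Tg/yr.
Box B: F(B→C) = (306.80 + 143.4) − 74.82 = 375.38 Tg/yr.
Box C: F(C→D) = (375.38 + 271.8) − 172.8 = 474.38 Tg/yr.
Box D throughput = its input = 474.38 Tg/yr; τ = 20150 / 474.38 = 42.48 yr.

42.5 yr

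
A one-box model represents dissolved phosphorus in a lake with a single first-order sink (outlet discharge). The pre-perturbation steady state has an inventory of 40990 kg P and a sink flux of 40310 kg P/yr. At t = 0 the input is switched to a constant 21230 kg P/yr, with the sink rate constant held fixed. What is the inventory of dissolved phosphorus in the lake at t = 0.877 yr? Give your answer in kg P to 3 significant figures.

Residence time τ = M₀/F₀ = 1.017 yr. The eventual steady state is M_∞ = M₀·(F₁/F₀) = 40990 × 21230/40310 = 21588 kg P.
The anomaly ΔM(t) = M(t) − M_∞ decays as ΔM₀·e^(−t/τ) with ΔM₀ = 40990 − 21588 = 19400 kg P.
At t = 0.877 yr, e^(−t/τ) = e^(−0.8625) = 0.4221, so ΔM = 8190 kg P and M = 21588 + 8190 = 29778 kg P.

29800 kg P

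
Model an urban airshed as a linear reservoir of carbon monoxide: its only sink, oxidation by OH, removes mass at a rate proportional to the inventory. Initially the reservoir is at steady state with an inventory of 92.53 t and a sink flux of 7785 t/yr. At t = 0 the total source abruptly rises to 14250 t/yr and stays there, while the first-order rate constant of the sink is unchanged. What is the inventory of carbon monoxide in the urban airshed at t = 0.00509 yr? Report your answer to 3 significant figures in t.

119 t

τ = M₀/F₀ = 92.53/7785 = 0.01189 yr; rate constant k = 1/τ.
New steady state M_∞ = F₁/k = F₁·τ = 14250 × 0.01189 = 169.37 t.
M(t) = M_∞ + (M₀ − M_∞)·e^(−t/τ); t/τ = 0.00509/0.01189 = 0.4282, so e^(−t/τ) = 0.6517.
M(t) = 169.37 − 76.84 × 0.6517 = 119.30 t.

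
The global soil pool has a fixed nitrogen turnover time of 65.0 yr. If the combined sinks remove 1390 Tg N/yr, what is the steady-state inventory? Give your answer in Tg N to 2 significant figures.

90000 Tg N

τ = M/F ⇒ M = τ × F = 65.0 × 1390 = 90350 Tg N.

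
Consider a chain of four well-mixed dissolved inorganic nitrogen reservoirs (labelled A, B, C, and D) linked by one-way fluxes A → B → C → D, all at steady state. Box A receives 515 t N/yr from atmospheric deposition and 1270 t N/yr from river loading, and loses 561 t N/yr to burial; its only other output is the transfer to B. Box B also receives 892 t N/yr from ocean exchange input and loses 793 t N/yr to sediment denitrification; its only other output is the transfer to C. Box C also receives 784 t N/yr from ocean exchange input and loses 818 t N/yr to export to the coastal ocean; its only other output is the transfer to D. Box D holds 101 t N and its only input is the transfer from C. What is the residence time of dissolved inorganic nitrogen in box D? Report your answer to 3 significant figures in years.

0.0784 yr

Box A: F(A→B) = (515 + 1270) − 561 = 1224.0 t N/yr.
Box B: F(B→C) = (1224.0 + 892) − 793 = 1323.0 t N/yr.
Box C: F(C→D) = (1323.0 + 784) − 818 = 1289.0 t N/yr.
Box D throughput = its input = 1289.0 t N/yr; τ = 101 / 1289.0 = 0.07836 yr.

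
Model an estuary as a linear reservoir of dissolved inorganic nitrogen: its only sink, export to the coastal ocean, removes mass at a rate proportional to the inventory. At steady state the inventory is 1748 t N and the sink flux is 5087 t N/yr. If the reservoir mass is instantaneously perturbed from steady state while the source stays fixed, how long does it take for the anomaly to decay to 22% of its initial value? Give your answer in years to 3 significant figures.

For a linear reservoir the anomaly decays as exp(−t/τ) with τ = M/F = 1748/5087 = 0.3436 yr.
exp(−t/τ) = 0.22 ⇒ t = −τ ln(0.22) = 0.3436 × 1.514 = 0.5203 yr.

0.520 yr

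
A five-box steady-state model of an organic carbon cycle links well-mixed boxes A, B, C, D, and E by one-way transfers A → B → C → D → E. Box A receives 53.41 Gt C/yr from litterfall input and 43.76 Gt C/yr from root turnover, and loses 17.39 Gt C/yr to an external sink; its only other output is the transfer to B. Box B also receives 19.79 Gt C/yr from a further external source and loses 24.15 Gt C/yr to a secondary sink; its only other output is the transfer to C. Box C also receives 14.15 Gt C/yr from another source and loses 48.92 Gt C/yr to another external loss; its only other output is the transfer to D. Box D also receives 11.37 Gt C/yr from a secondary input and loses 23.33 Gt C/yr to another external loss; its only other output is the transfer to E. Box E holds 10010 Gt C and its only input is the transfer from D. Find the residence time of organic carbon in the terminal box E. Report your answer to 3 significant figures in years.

Box A: F(A→B) = (53.41 + 43.76) − 17.39 = 79.780 Gt C/yr.
Box B: F(B→C) = (79.780 + 19.79) − 24.15 = 75.420 Gt C/yr.
Box C: F(C→D) = (75.420 + 14.15) − 48.92 = 40.650 Gt C/yr.
Box D: F(D→E) = (40.650 + 11.37) − 23.33 = 28.690 Gt C/yr.
Box E throughput = its input = 28.690 Gt C/yr; τ = 10010 / 28.690 = 348.9 yr.

349 yr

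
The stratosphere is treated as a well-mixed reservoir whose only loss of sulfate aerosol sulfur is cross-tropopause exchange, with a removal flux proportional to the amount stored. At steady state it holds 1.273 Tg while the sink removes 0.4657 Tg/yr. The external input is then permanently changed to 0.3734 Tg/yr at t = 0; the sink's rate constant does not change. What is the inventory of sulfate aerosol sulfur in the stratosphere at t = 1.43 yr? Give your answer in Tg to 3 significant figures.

1.17 Tg

The sink rate constant is k = F₀/M₀ = 0.4657/1.273 = 0.3658 yr⁻¹.
Solving dM/dt = F₁ − kM with M(0) = M₀ gives M(t) = F₁/k + (M₀ − F₁/k)·e^(−kt).
F₁/k = 0.3734/0.3658 = 1.0207 Tg; kt = 0.3658 × 1.43 = 0.5231, e^(−kt) = 0.5927.
M(1.43) = 1.0207 + (1.273 − 1.0207) × 0.5927 = 1.0207 + 0.1495 = 1.1702 Tg.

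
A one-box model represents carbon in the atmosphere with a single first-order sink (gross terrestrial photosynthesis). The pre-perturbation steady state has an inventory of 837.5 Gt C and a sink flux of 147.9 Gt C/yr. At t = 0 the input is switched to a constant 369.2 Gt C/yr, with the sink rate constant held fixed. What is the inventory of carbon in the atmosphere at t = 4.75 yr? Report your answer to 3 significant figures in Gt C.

1550 Gt C

τ = M₀/F₀ = 837.5/147.9 = 5.663 yr; rate constant k = 1/τ.
New steady state M_∞ = F₁/k = F₁·τ = 369.2 × 5.663 = 2090.6 Gt C.
M(t) = M_∞ + (M₀ − M_∞)·e^(−t/τ); t/τ = 4.75/5.663 = 0.8388, so e^(−t/τ) = 0.4322.
M(t) = 2090.6 − 1253 × 0.4322 = 1549.0 Gt C.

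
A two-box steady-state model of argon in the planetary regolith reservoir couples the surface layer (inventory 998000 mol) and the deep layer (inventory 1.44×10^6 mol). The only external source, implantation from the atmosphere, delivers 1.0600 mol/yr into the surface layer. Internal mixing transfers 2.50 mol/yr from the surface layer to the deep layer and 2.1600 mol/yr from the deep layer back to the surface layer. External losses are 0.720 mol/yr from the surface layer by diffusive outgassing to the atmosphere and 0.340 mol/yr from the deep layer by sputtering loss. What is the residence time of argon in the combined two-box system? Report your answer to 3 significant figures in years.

Residence time in the combined system uses the total inventory and the total *external* removal — internal exchanges between the two boxes cancel.
M_total = 998000 + 1.44×10^6 = 2.4380×10^6 mol.
ΣF_external_out = 0.720 + 0.340 = 1.0600 mol/yr.
τ = M_total / ΣF_ext = 2.4380×10^6 / 1.0600 = 2.300×10^6 yr.

2.30×10^6 yr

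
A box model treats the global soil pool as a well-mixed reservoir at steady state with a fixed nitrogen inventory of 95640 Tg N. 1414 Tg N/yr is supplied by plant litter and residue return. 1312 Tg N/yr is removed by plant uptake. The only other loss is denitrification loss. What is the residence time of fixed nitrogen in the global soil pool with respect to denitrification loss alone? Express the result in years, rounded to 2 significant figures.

940 yr

At steady state ΣF_in = ΣF_out.
ΣF_in = 1414.0 Tg N/yr.
Denitrification loss flux = ΣF_in − (1312) = 1414.0 − 1312 = 102.0 Tg N/yr.
τ = M / F = 95640 / 102.0 = 937.6 yr.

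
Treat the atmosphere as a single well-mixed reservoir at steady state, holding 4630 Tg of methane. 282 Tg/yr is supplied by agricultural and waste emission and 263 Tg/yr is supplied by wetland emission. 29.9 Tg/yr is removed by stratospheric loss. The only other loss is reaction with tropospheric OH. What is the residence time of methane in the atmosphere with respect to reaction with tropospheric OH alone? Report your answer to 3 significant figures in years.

8.99 yr

At steady state ΣF_in = ΣF_out.
ΣF_in = 282 + 263 = 545.00 Tg/yr.
Reaction with tropospheric OH flux = ΣF_in − (29.9) = 545.00 − 29.90 = 515.1 Tg/yr.
τ = M / F = 4630 / 515.1 = 8.989 yr.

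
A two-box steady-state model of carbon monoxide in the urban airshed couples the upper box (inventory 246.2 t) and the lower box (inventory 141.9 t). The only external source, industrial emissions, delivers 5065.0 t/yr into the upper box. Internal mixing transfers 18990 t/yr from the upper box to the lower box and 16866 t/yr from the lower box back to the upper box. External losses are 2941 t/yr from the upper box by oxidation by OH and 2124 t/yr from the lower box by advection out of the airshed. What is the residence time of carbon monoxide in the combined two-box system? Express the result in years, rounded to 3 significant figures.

0.0766 yr

For the system as a whole, the A↔B exchange is internal and contributes nothing to the throughput; only the external sinks remove mass.
M_total = 246.2 + 141.9 = 388.10 t.
ΣF_external_out = 2941 + 2124 = 5065.0 t/yr.
τ = M_total / ΣF_ext = 388.10 / 5065.0 = 0.07662 yr.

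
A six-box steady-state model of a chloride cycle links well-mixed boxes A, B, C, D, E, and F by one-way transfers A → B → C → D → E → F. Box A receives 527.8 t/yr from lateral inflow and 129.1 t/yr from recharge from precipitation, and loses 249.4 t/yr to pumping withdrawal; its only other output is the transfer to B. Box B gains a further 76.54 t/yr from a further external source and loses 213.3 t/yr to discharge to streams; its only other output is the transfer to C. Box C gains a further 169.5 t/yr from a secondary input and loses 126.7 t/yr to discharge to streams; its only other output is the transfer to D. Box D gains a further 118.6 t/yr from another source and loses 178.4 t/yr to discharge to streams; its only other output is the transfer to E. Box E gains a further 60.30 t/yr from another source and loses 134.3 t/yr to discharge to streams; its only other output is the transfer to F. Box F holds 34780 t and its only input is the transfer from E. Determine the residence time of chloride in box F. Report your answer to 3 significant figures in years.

194 yr

Box A: F(A→B) = (527.8 + 129.1) − 249.4 = 407.50 t/yr.
Box B: F(B→C) = (407.50 + 76.54) − 213.3 = 270.74 t/yr.
Box C: F(C→D) = (270.74 + 169.5) − 126.7 = 313.54 t/yr.
Box D: F(D→E) = (313.54 + 118.6) − 178.4 = 253.74 t/yr.
Box E: F(E→F) = (253.74 + 60.30) − 134.3 = 179.74 t/yr.
Box F throughput = its input = 179.74 t/yr; τ = 34780 / 179.74 = 193.5 yr.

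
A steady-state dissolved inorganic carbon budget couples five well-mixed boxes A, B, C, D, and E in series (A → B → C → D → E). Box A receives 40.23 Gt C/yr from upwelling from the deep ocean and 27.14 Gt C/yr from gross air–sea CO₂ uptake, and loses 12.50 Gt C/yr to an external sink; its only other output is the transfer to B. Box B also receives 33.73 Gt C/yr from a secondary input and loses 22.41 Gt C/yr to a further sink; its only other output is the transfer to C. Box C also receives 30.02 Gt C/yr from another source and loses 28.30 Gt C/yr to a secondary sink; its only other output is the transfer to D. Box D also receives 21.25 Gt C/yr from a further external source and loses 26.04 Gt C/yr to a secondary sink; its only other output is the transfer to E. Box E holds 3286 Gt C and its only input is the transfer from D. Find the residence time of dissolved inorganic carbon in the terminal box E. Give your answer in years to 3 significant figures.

52.1 yr

Box A: F(A→B) = (40.23 + 27.14) − 12.50 = 54.870 Gt C/yr.
Box B: F(B→C) = (54.870 + 33.73) − 22.41 = 66.190 Gt C/yr.
Box C: F(C→D) = (66.190 + 30.02) − 28.30 = 67.910 Gt C/yr.
Box D: F(D→E) = (67.910 + 21.25) − 26.04 = 63.120 Gt C/yr.
Box E throughput = its input = 63.120 Gt C/yr; τ = 3286 / 63.120 = 52.06 yr.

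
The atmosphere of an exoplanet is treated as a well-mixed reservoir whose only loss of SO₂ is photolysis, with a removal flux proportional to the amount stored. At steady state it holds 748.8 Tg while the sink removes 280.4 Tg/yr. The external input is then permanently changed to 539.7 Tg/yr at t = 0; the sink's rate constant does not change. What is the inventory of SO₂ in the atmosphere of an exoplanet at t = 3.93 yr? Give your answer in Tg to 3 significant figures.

Residence time τ = M₀/F₀ = 2.670 yr. The eventual steady state is M_∞ = M₀·(F₁/F₀) = 748.8 × 539.7/280.4 = 1441.3 Tg.
The anomaly ΔM(t) = M(t) − M_∞ decays as ΔM₀·e^(−t/τ) with ΔM₀ = 748.8 − 1441.3 = −692.5 Tg.
At t = 3.93 yr, e^(−t/τ) = e^(−1.472) = 0.2295, so ΔM = −159.0 Tg and M = 1441.3 − 159.0 = 1282.3 Tg.

1280 Tg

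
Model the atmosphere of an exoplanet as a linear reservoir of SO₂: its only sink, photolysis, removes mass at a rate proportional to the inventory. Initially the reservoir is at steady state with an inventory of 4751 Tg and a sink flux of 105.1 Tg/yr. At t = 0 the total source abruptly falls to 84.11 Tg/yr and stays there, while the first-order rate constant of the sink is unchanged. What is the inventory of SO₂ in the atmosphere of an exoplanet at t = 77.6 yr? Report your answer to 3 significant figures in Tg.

Residence time τ = M₀/F₀ = 45.20 yr. The eventual steady state is M_∞ = M₀·(F₁/F₀) = 4751 × 84.11/105.1 = 3802.2 Tg.
The anomaly ΔM(t) = M(t) − M_∞ decays as ΔM₀·e^(−t/τ) with ΔM₀ = 4751 − 3802.2 = 948.8 Tg.
At t = 77.6 yr, e^(−t/τ) = e^(−1.717) = 0.1797, so ΔM = 170.5 Tg and M = 3802.2 + 170.5 = 3972.6 Tg.

3970 Tg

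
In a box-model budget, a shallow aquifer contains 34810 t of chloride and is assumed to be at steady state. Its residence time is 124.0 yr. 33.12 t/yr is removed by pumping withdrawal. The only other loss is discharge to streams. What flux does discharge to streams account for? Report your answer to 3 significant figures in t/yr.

Total removal F = M/τ = 34810 / 124.0 = 280.7 t/yr.
Discharge to streams = F − (33.12) = 280.7 − 33.12 = 247.6 t/yr.

248 t/yr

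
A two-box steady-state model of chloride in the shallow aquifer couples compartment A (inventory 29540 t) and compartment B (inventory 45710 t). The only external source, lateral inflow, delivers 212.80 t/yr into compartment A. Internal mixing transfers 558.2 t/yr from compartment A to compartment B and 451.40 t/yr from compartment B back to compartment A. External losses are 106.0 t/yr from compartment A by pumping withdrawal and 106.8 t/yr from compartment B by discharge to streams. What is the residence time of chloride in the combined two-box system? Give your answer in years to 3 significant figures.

354 yr

For the system as a whole, the A↔B exchange is internal and contributes nothing to the throughput; only the external sinks remove mass.
M_total = 29540 + 45710 = 75250 t.
ΣF_external_out = 106.0 + 106.8 = 212.80 t/yr.
τ = M_total / ΣF_ext = 75250 / 212.80 = 353.6 yr.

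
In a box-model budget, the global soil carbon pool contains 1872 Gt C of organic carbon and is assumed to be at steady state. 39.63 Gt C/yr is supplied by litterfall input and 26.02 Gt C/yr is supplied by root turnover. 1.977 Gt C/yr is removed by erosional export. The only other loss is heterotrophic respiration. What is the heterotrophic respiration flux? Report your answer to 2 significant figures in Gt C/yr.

64 Gt C/yr

At steady state ΣF_in = ΣF_out.
ΣF_in = 39.63 + 26.02 = 65.650 Gt C/yr.
Heterotrophic respiration flux = ΣF_in − (1.977) = 65.650 − 1.977 = 63.67 Gt C/yr.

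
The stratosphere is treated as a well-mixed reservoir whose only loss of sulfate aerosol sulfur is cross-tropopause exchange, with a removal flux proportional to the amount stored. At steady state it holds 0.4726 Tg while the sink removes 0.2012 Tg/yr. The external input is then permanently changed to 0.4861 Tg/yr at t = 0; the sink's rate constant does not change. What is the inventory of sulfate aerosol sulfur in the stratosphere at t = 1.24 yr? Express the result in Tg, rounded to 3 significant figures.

0.747 Tg

τ = M₀/F₀ = 0.4726/0.2012 = 2.349 yr; rate constant k = 1/τ.
New steady state M_∞ = F₁/k = F₁·τ = 0.4861 × 2.349 = 1.1418 Tg.
M(t) = M_∞ + (M₀ − M_∞)·e^(−t/τ); t/τ = 1.24/2.349 = 0.5279, so e^(−t/τ) = 0.5898.
M(t) = 1.1418 − 0.6692 × 0.5898 = 0.74708 Tg.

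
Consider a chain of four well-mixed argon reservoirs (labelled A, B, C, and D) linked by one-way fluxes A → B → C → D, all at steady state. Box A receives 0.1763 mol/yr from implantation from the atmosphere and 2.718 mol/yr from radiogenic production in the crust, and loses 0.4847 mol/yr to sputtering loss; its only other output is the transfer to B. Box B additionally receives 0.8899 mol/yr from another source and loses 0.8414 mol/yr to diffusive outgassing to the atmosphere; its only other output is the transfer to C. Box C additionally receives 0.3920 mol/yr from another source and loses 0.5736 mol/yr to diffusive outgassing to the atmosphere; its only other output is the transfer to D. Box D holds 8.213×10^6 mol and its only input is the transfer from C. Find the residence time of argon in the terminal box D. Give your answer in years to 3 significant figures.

3.61×10^6 yr

Box A: F(A→B) = (0.1763 + 2.718) − 0.4847 = 2.4096 mol/yr.
Box B: F(B→C) = (2.4096 + 0.8899) − 0.8414 = 2.4581 mol/yr.
Box C: F(C→D) = (2.4581 + 0.3920) − 0.5736 = 2.2765 mol/yr.
Box D throughput = its input = 2.2765 mol/yr; τ = 8.213×10^6 / 2.2765 = 3.608×10^6 yr.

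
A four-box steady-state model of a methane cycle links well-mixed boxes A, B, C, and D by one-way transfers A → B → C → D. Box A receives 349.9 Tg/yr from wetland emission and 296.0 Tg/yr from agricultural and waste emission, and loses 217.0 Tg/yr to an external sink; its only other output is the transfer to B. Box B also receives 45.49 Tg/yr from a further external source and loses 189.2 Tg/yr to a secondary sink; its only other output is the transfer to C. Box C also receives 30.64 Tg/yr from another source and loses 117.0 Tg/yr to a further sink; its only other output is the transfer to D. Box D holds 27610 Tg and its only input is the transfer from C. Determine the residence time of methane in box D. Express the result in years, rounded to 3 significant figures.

Box A: F(A→B) = (349.9 + 296.0) − 217.0 = 428.90 Tg/yr.
Box B: F(B→C) = (428.90 + 45.49) − 189.2 = 285.19 Tg/yr.
Box C: F(C→D) = (285.19 + 30.64) − 117.0 = 198.83 Tg/yr.
Box D throughput = its input = 198.83 Tg/yr; τ = 27610 / 198.83 = 138.9 yr.

139 yr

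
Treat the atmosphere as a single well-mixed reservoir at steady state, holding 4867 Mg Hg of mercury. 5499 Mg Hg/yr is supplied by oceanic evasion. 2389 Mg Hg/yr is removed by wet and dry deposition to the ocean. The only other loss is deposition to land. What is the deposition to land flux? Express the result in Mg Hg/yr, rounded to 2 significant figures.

At steady state ΣF_in = ΣF_out.
ΣF_in = 5499.0 Mg Hg/yr.
Deposition to land flux = ΣF_in − (2389) = 5499.0 − 2389 = 3110 Mg Hg/yr.

3100 Mg Hg/yr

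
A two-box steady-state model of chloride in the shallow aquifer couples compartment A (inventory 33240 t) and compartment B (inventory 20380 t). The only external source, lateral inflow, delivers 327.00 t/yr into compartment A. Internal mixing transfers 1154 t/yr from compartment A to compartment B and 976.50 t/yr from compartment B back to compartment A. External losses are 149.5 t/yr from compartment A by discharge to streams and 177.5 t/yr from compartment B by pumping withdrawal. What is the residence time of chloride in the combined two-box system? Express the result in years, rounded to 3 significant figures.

164 yr

For the system as a whole, the A↔B exchange is internal and contributes nothing to the throughput; only the external sinks remove mass.
M_total = 33240 + 20380 = 53620 t.
ΣF_external_out = 149.5 + 177.5 = 327.00 t/yr.
τ = M_total / ΣF_ext = 53620 / 327.00 = 164.0 yr.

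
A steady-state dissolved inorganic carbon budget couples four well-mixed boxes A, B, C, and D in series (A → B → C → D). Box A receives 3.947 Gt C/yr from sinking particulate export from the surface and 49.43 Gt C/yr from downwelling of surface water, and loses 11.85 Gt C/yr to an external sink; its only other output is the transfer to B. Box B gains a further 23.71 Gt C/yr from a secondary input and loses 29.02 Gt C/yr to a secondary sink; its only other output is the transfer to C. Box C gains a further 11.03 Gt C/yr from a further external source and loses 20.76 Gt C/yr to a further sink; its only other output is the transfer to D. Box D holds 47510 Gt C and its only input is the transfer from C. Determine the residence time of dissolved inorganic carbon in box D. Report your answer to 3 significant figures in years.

1790 yr

Box A: F(A→B) = (3.947 + 49.43) − 11.85 = 41.527 Gt C/yr.
Box B: F(B→C) = (41.527 + 23.71) − 29.02 = 36.217 Gt C/yr.
Box C: F(C→D) = (36.217 + 11.03) − 20.76 = 26.487 Gt C/yr.
Box D throughput = its input = 26.487 Gt C/yr; τ = 47510 / 26.487 = 1794 yr.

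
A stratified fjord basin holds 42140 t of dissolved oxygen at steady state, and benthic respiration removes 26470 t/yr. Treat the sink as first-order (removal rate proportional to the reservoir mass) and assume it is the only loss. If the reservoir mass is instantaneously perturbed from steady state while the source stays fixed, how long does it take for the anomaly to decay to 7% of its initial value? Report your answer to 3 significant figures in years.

For a linear reservoir the anomaly decays as exp(−t/τ) with τ = M/F = 42140/26470 = 1.592 yr.
exp(−t/τ) = 0.07 ⇒ t = −τ ln(0.07) = 1.592 × 2.659 = 4.234 yr.

4.23 yr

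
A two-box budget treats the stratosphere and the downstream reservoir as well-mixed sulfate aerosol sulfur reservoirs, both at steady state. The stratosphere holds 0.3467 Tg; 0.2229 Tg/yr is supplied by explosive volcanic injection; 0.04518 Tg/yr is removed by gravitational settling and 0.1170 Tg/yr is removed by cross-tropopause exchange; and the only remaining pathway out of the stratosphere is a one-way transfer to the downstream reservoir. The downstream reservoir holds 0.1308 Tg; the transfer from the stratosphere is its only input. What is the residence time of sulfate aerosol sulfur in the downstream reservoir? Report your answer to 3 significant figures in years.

Balance the stratosphere: ΣF_in = 0.22290 Tg/yr.
Transfer to the downstream reservoir = ΣF_in − (0.04518 + 0.1170) = 0.060720 Tg/yr.
At steady state the output of the downstream reservoir equals its input, 0.060720 Tg/yr.
τ = M / F = 0.1308 / 0.060720 = 2.154 yr.

2.15 yr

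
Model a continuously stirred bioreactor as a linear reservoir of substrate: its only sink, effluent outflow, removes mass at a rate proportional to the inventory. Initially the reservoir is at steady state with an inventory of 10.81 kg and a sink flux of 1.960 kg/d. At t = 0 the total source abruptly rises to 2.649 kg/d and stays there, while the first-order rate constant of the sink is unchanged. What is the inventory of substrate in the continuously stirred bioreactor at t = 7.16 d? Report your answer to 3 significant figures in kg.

13.6 kg

The sink rate constant is k = F₀/M₀ = 1.960/10.81 = 0.1813 d⁻¹.
Solving dM/dt = F₁ − kM with M(0) = M₀ gives M(t) = F₁/k + (M₀ − F₁/k)·e^(−kt).
F₁/k = 2.649/0.1813 = 14.610 kg; kt = 0.1813 × 7.16 = 1.298, e^(−kt) = 0.2730.
M(7.16) = 14.610 + (10.81 − 14.610) × 0.2730 = 14.610 − 1.037 = 13.573 kg.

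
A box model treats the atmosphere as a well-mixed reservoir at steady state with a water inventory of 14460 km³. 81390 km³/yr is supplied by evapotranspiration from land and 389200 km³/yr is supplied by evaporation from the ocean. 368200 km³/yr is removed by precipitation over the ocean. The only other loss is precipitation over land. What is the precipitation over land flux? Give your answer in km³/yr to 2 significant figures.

At steady state ΣF_in = ΣF_out.
ΣF_in = 81390 + 389200 = 470590 km³/yr.
Precipitation over land flux = ΣF_in − (368200) = 470590 − 368200 = 102400 km³/yr.

100000 km³/yr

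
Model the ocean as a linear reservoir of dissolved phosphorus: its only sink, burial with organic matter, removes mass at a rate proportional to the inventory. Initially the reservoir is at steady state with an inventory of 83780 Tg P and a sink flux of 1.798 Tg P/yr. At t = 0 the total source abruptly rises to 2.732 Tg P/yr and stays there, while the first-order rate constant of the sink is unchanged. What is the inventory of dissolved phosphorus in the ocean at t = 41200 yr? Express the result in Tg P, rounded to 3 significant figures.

109000 Tg P

τ = M₀/F₀ = 83780/1.798 = 46600 yr; rate constant k = 1/τ.
New steady state M_∞ = F₁/k = F₁·τ = 2.732 × 46600 = 127300 Tg P.
M(t) = M_∞ + (M₀ − M_∞)·e^(−t/τ); t/τ = 41200/46600 = 0.8842, so e^(−t/τ) = 0.4130.
M(t) = 127300 − 43520 × 0.4130 = 109320 Tg P.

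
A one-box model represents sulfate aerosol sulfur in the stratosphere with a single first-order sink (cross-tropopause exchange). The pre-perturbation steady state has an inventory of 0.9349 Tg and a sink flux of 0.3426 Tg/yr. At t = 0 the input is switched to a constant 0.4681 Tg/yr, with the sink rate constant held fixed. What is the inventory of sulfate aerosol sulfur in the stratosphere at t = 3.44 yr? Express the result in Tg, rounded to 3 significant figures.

The sink rate constant is k = F₀/M₀ = 0.3426/0.9349 = 0.3665 yr⁻¹.
Solving dM/dt = F₁ − kM with M(0) = M₀ gives M(t) = F₁/k + (M₀ − F₁/k)·e^(−kt).
F₁/k = 0.4681/0.3665 = 1.2774 Tg; kt = 0.3665 × 3.44 = 1.261, e^(−kt) = 0.2835.
M(3.44) = 1.2774 + (0.9349 − 1.2774) × 0.2835 = 1.2774 − 0.09708 = 1.1803 Tg.

1.18 Tg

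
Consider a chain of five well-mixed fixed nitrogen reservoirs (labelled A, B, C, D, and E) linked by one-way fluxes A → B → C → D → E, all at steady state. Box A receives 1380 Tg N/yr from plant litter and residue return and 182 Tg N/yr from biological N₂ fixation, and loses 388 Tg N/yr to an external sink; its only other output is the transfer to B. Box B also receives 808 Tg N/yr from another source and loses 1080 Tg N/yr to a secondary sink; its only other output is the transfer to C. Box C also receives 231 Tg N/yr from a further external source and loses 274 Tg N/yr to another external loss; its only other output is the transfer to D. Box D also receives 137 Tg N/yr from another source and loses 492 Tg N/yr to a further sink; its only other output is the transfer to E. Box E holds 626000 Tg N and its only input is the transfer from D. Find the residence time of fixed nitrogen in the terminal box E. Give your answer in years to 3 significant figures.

1240 yr

Box A: F(A→B) = (1380 + 182) − 388 = 1174.0 Tg N/yr.
Box B: F(B→C) = (1174.0 + 808) − 1080 = 902.00 Tg N/yr.
Box C: F(C→D) = (902.00 + 231) − 274 = 859.00 Tg N/yr.
Box D: F(D→E) = (859.00 + 137) − 492 = 504.00 Tg N/yr.
Box E throughput = its input = 504.00 Tg N/yr; τ = 626000 / 504.00 = 1242 yr.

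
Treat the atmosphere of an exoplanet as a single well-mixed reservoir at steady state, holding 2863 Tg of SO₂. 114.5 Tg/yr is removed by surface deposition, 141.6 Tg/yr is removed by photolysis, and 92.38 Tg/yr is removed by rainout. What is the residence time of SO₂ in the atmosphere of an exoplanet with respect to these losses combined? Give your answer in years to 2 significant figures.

Total removal = 114.5 + 141.6 + 92.38 = 348.48 Tg/yr.
τ = M / ΣF_out = 2863 / 348.48 = 8.216 yr.

8.2 yr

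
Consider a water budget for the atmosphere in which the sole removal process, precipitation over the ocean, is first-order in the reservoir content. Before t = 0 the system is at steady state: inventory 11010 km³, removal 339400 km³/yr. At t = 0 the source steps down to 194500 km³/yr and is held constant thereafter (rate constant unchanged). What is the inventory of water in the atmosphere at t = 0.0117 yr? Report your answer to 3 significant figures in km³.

The sink rate constant is k = F₀/M₀ = 339400/11010 = 30.83 yr⁻¹.
Solving dM/dt = F₁ − kM with M(0) = M₀ gives M(t) = F₁/k + (M₀ − F₁/k)·e^(−kt).
F₁/k = 194500/30.83 = 6309.5 km³; kt = 30.83 × 0.0117 = 0.3607, e^(−kt) = 0.6972.
M(0.0117) = 6309.5 + (11010 − 6309.5) × 0.6972 = 6309.5 + 3277 = 9586.7 km³.

9590 km³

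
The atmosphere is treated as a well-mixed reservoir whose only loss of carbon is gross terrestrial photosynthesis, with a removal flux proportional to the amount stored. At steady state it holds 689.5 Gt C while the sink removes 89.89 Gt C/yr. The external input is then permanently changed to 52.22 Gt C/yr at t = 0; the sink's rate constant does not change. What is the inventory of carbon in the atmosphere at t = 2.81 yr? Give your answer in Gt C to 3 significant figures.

The sink rate constant is k = F₀/M₀ = 89.89/689.5 = 0.1304 yr⁻¹.
Solving dM/dt = F₁ − kM with M(0) = M₀ gives M(t) = F₁/k + (M₀ − F₁/k)·e^(−kt).
F₁/k = 52.22/0.1304 = 400.55 Gt C; kt = 0.1304 × 2.81 = 0.3663, e^(−kt) = 0.6933.
M(2.81) = 400.55 + (689.5 − 400.55) × 0.6933 = 400.55 + 200.3 = 600.87 Gt C.

601 Gt C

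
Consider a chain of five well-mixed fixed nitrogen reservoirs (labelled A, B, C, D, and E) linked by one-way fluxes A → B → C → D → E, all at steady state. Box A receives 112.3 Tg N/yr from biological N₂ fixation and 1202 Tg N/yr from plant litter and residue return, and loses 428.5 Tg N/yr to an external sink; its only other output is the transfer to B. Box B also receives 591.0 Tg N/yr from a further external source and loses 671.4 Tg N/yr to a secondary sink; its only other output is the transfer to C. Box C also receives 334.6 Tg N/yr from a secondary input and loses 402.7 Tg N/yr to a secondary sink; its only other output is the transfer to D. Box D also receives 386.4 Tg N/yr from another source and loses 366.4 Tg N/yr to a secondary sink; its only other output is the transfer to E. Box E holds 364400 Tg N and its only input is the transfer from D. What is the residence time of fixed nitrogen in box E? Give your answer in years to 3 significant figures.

481 yr

Box A: F(A→B) = (112.3 + 1202) − 428.5 = 885.80 Tg N/yr.
Box B: F(B→C) = (885.80 + 591.0) − 671.4 = 805.40 Tg N/yr.
Box C: F(C→D) = (805.40 + 334.6) − 402.7 = 737.30 Tg N/yr.
Box D: F(D→E) = (737.30 + 386.4) − 366.4 = 757.30 Tg N/yr.
Box E throughput = its input = 757.30 Tg N/yr; τ = 364400 / 757.30 = 481.2 yr.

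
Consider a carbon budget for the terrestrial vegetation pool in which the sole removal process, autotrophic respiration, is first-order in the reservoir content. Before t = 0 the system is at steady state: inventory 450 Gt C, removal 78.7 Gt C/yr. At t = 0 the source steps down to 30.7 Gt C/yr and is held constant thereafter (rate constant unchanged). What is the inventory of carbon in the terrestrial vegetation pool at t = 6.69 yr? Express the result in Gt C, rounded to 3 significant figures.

261 Gt C

Residence time τ = M₀/F₀ = 5.718 yr. The eventual steady state is M_∞ = M₀·(F₁/F₀) = 450 × 30.7/78.7 = 175.54 Gt C.
The anomaly ΔM(t) = M(t) − M_∞ decays as ΔM₀·e^(−t/τ) with ΔM₀ = 450 − 175.54 = 274.5 Gt C.
At t = 6.69 yr, e^(−t/τ) = e^(−1.170) = 0.3104, so ΔM = 85.18 Gt C and M = 175.54 + 85.18 = 260.72 Gt C.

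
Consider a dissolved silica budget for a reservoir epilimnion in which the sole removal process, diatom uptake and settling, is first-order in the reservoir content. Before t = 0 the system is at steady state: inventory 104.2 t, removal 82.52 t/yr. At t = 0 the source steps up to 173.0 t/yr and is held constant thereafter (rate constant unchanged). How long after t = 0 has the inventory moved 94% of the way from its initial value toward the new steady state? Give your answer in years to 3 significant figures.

3.55 yr

τ = M₀/F₀ = 104.2/82.52 = 1.263 yr.
The remaining gap fraction is e^(−t/τ); 94% covered ⇒ e^(−t/τ) = 0.0600.
t = −τ ln(0.0600) = 1.263 × 2.813 = 3.553 yr.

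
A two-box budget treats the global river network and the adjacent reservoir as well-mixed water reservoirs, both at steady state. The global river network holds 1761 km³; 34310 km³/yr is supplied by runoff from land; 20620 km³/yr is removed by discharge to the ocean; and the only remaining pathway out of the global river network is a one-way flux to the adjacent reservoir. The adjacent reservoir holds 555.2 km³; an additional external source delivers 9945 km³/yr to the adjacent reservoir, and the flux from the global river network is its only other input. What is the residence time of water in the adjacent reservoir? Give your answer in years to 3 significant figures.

Balance the global river network: ΣF_in = 34310 km³/yr.
Flux to the adjacent reservoir = ΣF_in − (20620) = 13690 km³/yr.
Total input to the adjacent reservoir = 13690 + 9945 = 23635 km³/yr; at steady state this equals its total output.
τ = M / F = 555.2 / 23635 = 0.02349 yr.

0.0235 yr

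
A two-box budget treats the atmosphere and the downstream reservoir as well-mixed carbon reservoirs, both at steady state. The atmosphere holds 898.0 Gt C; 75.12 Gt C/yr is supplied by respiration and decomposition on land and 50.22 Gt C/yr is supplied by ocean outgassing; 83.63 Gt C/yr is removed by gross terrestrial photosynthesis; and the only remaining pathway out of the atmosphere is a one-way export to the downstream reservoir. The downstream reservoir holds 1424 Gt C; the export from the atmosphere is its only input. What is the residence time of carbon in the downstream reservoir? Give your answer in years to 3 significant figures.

34.1 yr

Balance the atmosphere: ΣF_in = 75.12 + 50.22 = 125.34 Gt C/yr.
Export to the downstream reservoir = ΣF_in − (83.63) = 41.710 Gt C/yr.
At steady state the output of the downstream reservoir equals its input, 41.710 Gt C/yr.
τ = M / F = 1424 / 41.710 = 34.14 yr.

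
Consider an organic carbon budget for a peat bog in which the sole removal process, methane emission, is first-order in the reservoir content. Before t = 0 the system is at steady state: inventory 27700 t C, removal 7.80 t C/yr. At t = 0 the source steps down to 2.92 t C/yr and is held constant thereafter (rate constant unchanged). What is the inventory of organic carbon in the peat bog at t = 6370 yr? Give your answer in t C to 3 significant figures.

13300 t C

Residence time τ = M₀/F₀ = 3551 yr. The eventual steady state is M_∞ = M₀·(F₁/F₀) = 27700 × 2.92/7.80 = 10370 t C.
The anomaly ΔM(t) = M(t) − M_∞ decays as ΔM₀·e^(−t/τ) with ΔM₀ = 27700 − 10370 = 17330 t C.
At t = 6370 yr, e^(−t/τ) = e^(−1.794) = 0.1663, so ΔM = 2883 t C and M = 10370 + 2883 = 13252 t C.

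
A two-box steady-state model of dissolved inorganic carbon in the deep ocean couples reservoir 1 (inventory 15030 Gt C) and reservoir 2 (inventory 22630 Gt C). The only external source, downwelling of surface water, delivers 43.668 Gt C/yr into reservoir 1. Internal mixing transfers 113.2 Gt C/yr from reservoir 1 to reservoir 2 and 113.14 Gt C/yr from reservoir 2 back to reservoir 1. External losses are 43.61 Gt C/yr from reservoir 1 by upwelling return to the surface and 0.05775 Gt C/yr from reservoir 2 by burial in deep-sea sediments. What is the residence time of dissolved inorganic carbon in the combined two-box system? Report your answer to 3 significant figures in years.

862 yr

Residence time in the combined system uses the total inventory and the total *external* removal — internal exchanges between the two boxes cancel.
M_total = 15030 + 22630 = 37660 Gt C.
ΣF_external_out = 43.61 + 0.05775 = 43.668 Gt C/yr.
τ = M_total / ΣF_ext = 37660 / 43.668 = 862.4 yr.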